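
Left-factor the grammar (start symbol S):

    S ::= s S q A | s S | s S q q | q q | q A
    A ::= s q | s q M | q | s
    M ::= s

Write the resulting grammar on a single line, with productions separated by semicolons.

S ::= s S S' | q S''; A ::= q | s A'; M ::= s; S' ::= ε | q S'''; S'' ::= q | A; A' ::= ε | q A''; S''' ::= A | q; A'' ::= ε | M

S has alternatives sharing prefix 's S': factor to S → s S S' with S' → q A | ε | q q.
S has alternatives sharing prefix 'q': factor to S → q S'' with S'' → q | A.
A has alternatives sharing prefix 's': factor to A → s A' with A' → q | q M | ε.
S' has alternatives sharing prefix 'q': factor to S' → q S''' with S''' → A | q.
A' has alternatives sharing prefix 'q': factor to A' → q A'' with A'' → ε | M.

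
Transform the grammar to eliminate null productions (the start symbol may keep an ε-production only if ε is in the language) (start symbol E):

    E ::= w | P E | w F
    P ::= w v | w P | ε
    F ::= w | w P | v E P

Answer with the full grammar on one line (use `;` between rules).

Nullable nonterminals: {P}.
ε ∉ L(G), so no ε-production is kept.
Add the nullable-subset variants: P → w P gives w P | w. F → v E P gives v E P | v E.

E ::= w | P E | w F; P ::= w v | w P | w; F ::= w | w P | v E P | v E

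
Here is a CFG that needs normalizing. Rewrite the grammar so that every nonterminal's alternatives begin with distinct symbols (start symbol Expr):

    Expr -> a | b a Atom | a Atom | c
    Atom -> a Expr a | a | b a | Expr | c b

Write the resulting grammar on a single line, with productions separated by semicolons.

Expr -> b a Atom | c | a Expr1; Atom -> b a | Expr | c b | a Atom1; Expr1 -> ε | Atom; Atom1 -> Expr a | ε

Expr has alternatives sharing prefix 'a': factor to Expr → a Expr1 with Expr1 → ε | Atom.
Atom has alternatives sharing prefix 'a': factor to Atom → a Atom1 with Atom1 → Expr a | ε.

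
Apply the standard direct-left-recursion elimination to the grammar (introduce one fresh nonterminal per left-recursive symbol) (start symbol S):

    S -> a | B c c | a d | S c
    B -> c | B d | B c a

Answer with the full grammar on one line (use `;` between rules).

Left recursion appears on S, B.
For S: α = {c}, β = {a, B c c, a d}. Rewrite as S → β S' and S' → α S' | ε.
For B: α = {d, c a}, β = {c}. Rewrite as B → β B' and B' → α B' | ε.

S -> a S' | B c c S' | a d S'; B -> c B'; S' -> c S' | eps; B' -> d B' | c a B' | eps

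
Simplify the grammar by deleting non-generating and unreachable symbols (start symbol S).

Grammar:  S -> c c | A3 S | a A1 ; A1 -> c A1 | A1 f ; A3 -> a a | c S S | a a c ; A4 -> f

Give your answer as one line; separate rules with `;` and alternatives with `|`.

Generating nonterminals: {A3, A4, S}.
Reachable from S after that: {A3, S}.
Removed useless symbols: {A1, A4} and every production mentioning them.

S -> c c | A3 S; A3 -> a a | c S S | a a c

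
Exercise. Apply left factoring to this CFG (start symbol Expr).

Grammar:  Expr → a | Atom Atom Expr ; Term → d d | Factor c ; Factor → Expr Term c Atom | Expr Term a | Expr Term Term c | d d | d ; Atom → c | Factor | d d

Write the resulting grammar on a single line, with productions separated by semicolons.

Expr → a | Atom Atom Expr; Term → d d | Factor c; Factor → Expr Term Factor1 | d Factor2; Atom → c | Factor | d d; Factor1 → c Atom | a | Term c; Factor2 → d | epsilon

Factor has alternatives sharing prefix 'Expr Term': factor to Factor → Expr Term Factor1 with Factor1 → c Atom | a | Term c.
Factor has alternatives sharing prefix 'd': factor to Factor → d Factor2 with Factor2 → d | ε.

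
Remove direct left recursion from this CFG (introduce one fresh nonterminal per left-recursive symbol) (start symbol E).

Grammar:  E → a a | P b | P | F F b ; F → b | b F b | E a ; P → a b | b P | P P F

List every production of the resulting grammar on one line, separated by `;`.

E → a a | P b | P | F F b; F → b | b F b | E a; P → a b P' | b P P'; P' → P F P' | ε

Directly left-recursive nonterminal: P.
For P: α = {P F}, β = {a b, b P}. Rewrite as P → β P' and P' → α P' | ε.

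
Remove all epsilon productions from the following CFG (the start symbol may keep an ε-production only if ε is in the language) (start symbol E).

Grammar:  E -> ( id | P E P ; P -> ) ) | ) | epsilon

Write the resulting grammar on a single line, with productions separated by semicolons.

E -> ( id | P E P | P E | E P; P -> ) ) | )

Nullable nonterminals: {P}.
ε ∉ L(G), so no ε-production is kept.
For each production, add variants omitting each subset of nullable occurrences: E → P E P gives P E P | P E | E P.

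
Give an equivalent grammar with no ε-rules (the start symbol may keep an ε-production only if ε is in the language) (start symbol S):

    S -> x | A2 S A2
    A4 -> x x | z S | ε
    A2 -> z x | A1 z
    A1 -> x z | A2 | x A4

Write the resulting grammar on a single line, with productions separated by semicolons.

The nullable symbols are {A4}.
ε ∉ L(G), so no ε-production is kept.
Add the nullable-subset variants: A1 → x A4 gives x A4 | x.

S -> x | A2 S A2; A4 -> x x | z S; A2 -> z x | A1 z; A1 -> x z | A2 | x A4 | x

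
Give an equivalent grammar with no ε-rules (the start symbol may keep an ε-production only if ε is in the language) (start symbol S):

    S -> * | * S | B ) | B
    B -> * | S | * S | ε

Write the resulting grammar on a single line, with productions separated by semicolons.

Nullable nonterminals: {B, S}.
ε ∈ L(G) since S is nullable, so keep S → ε.
For each production, add variants omitting each subset of nullable occurrences: S → B ) gives B ) | ).

S -> * | * S | B ) | ) | B | ε; B -> * | S | * S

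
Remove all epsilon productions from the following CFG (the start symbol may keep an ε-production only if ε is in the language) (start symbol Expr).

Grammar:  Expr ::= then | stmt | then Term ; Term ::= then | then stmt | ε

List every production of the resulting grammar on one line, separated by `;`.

Expr ::= then | stmt | then Term; Term ::= then | then stmt

The nullable symbols are {Term}.
ε ∉ L(G), so no ε-production is kept.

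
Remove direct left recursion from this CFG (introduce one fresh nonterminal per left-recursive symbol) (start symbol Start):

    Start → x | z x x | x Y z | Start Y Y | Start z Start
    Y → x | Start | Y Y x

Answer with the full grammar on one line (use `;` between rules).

Start → x Start1 | z x x Start1 | x Y z Start1; Y → x Y1 | Start Y1; Start1 → Y Y Start1 | z Start Start1 | ε; Y1 → Y x Y1 | ε

Left recursion appears on Start, Y.
For Start: α = {Y Y, z Start}, β = {x, z x x, x Y z}. Rewrite as Start → β Start1 and Start1 → α Start1 | ε.
For Y: α = {Y x}, β = {x, Start}. Rewrite as Y → β Y1 and Y1 → α Y1 | ε.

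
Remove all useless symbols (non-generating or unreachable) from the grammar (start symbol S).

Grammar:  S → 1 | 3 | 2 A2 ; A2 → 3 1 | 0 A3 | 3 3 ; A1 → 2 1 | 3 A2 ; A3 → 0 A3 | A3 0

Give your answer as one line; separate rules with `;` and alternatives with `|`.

S → 1 | 3 | 2 A2; A2 → 3 1 | 3 3

Generating nonterminals: {A1, A2, S}.
Reachable from S after that: {A2, S}.
Removed useless symbols: {A1, A3} and every production mentioning them.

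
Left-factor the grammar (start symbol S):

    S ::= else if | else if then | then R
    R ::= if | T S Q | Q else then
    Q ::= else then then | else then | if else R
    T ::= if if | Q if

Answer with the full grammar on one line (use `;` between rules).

S has alternatives sharing prefix 'else if': factor to S → else if S' with S' → ε | then.
Q has alternatives sharing prefix 'else then': factor to Q → else then Q' with Q' → then | ε.

S ::= then R | else if S'; R ::= if | T S Q | Q else then; Q ::= if else R | else then Q'; T ::= if if | Q if; S' ::= eps | then; Q' ::= then | eps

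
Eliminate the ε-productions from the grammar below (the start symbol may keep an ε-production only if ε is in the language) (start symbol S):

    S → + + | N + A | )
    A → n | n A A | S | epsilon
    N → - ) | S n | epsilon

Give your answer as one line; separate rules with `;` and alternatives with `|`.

Nullable set = {A, N}.
ε ∉ L(G), so no ε-production is kept.
For each production, add variants omitting each subset of nullable occurrences: S → N + A gives N + A | N + | + A | +. A → n A A gives n A A | n A.

S → + + | N + A | N + | + A | + | ); A → n | n A A | n A | S; N → - ) | S n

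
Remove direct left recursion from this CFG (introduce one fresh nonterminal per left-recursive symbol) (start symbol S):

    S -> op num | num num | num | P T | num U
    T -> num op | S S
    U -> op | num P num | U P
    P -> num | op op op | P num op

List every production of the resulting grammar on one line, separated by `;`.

U, P are directly left-recursive.
For U: α = {P}, β = {op, num P num}. Rewrite as U → β U' and U' → α U' | ε.
For P: α = {num op}, β = {num, op op op}. Rewrite as P → β P' and P' → α P' | ε.

S -> op num | num num | num | P T | num U; T -> num op | S S; U -> op U' | num P num U'; P -> num P' | op op op P'; U' -> P U' | ε; P' -> num op P' | ε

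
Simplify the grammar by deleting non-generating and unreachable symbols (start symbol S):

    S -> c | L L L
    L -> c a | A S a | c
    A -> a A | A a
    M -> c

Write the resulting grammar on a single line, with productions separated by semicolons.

S -> c | L L L; L -> c a | c

Generating nonterminals: {L, M, S}.
Reachable from S after that: {L, S}.
Removed useless symbols: {A, M} and every production mentioning them.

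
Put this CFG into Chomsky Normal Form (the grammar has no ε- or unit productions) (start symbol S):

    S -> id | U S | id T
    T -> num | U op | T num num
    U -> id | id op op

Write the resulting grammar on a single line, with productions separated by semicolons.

Introduce a nonterminal for each terminal appearing in a rule of length ≥ 2: X1 → id, X2 → op, X3 → num.
Binarize each right-hand side of length ≥ 3 by chaining fresh nonterminals (Y1, Y2, …): affected rules were T → T X3 X3; U → X1 X2 X2.

S -> id | U S | X1 T; T -> num | U X2 | T Y1; U -> id | X1 Y2; X1 -> id; X2 -> op; X3 -> num; Y1 -> X3 X3; Y2 -> X2 X2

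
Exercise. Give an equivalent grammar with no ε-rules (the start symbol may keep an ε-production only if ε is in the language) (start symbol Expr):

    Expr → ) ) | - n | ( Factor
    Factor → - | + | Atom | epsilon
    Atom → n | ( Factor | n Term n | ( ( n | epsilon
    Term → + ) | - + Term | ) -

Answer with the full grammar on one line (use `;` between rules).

Expr → ) ) | - n | ( Factor | (; Factor → - | + | Atom; Atom → n | ( Factor | ( | n Term n | ( ( n; Term → + ) | - + Term | ) -

Nullable nonterminals: {Atom, Factor}.
ε ∉ L(G), so no ε-production is kept.
Expand every rule over subsets of its nullable positions: Expr → ( Factor gives ( Factor | (. Atom → ( Factor gives ( Factor | (.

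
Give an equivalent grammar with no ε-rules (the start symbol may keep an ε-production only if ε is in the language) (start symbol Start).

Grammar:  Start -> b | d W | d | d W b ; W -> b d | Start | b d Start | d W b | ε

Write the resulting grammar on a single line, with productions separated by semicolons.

Start -> b | d W | d | d W b | d b; W -> b d | Start | b d Start | d W b | d b

Nullable nonterminals: {W}.
ε ∉ L(G), so no ε-production is kept.
Expand every rule over subsets of its nullable positions: Start → d W gives d W | d. Start → d W b gives d W b | d b. W → d W b gives d W b | d b.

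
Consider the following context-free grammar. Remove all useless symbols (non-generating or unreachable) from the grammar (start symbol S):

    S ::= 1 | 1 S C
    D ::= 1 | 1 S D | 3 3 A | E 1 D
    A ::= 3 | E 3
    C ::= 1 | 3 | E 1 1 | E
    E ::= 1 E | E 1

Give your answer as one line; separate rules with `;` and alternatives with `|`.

S ::= 1 | 1 S C; C ::= 1 | 3

Generating nonterminals: {A, C, D, S}.
Reachable from S after that: {C, S}.
Removed useless symbols: {A, D, E} and every production mentioning them.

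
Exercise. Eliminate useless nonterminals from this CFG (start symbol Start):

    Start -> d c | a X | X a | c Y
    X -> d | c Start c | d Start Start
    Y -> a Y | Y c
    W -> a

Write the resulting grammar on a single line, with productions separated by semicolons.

Start -> d c | a X | X a; X -> d | c Start c | d Start Start

Generating nonterminals: {Start, W, X}.
Reachable from Start after that: {Start, X}.
Removed useless symbols: {W, Y} and every production mentioning them.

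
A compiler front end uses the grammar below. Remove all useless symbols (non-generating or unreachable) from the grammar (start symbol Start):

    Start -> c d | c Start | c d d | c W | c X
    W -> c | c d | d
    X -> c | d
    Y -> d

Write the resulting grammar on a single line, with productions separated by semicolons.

Start -> c d | c Start | c d d | c W | c X; W -> c | c d | d; X -> c | d

Generating nonterminals: {Start, W, X, Y}.
Reachable from Start after that: {Start, W, X}.
Removed useless symbols: {Y} and every production mentioning them.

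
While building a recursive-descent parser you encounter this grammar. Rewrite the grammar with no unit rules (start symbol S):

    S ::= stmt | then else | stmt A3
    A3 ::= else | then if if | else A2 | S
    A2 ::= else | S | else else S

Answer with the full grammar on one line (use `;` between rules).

S ::= stmt | then else | stmt A3; A3 ::= stmt | then else | stmt A3 | else | then if if | else A2; A2 ::= else | else else S | stmt | then else | stmt A3

Unit pairs: A2 ⇒* {S}; A3 ⇒* {S}.
Replace each nonterminal's rules with the union of the non-unit rules of every nonterminal it unit-derives.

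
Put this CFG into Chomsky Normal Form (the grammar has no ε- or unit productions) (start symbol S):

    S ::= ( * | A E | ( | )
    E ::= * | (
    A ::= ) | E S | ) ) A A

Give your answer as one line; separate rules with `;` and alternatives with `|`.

S ::= X1 X2 | A E | ( | ); E ::= * | (; A ::= ) | E S | X3 Y1; X1 ::= (; X2 ::= *; X3 ::= ); Y1 ::= X3 Y2; Y2 ::= A A

Introduce a nonterminal for each terminal appearing in a rule of length ≥ 2: X1 → (, X2 → *, X3 → ).
Binarize each right-hand side of length ≥ 3 by chaining fresh nonterminals (Y1, Y2, …): affected rules were A → X3 X3 A A.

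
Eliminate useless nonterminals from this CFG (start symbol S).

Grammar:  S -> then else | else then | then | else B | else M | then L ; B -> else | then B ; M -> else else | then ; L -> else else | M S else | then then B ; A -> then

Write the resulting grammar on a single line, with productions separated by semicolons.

S -> then else | else then | then | else B | else M | then L; B -> else | then B; M -> else else | then; L -> else else | M S else | then then B

Generating nonterminals: {A, B, L, M, S}.
Reachable from S after that: {B, L, M, S}.
Removed useless symbols: {A} and every production mentioning them.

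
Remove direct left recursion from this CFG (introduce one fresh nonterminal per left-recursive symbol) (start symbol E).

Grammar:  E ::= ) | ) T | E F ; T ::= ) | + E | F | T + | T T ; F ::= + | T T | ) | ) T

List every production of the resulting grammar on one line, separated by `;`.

Directly left-recursive nonterminals: E, T.
For E: α = {F}, β = {), ) T}. Rewrite as E → β E' and E' → α E' | ε.
For T: α = {+, T}, β = {), + E, F}. Rewrite as T → β T' and T' → α T' | ε.

E ::= ) E' | ) T E'; T ::= ) T' | + E T' | F T'; F ::= + | T T | ) | ) T; E' ::= F E' | ε; T' ::= + T' | T T' | ε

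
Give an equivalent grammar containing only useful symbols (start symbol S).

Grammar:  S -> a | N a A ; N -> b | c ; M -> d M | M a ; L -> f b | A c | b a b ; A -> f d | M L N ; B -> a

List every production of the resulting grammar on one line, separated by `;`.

S -> a | N a A; N -> b | c; A -> f d

Generating nonterminals: {A, B, L, N, S}.
Reachable from S after that: {A, N, S}.
Removed useless symbols: {B, L, M} and every production mentioning them.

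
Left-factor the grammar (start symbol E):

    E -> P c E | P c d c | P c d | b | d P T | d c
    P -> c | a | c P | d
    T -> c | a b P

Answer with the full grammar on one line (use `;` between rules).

E has alternatives sharing prefix 'P c': factor to E → P c E' with E' → E | d c | d.
E has alternatives sharing prefix 'd': factor to E → d E'' with E'' → P T | c.
P has alternatives sharing prefix 'c': factor to P → c P' with P' → ε | P.
E' has alternatives sharing prefix 'd': factor to E' → d E''' with E''' → c | ε.

E -> b | P c E' | d E''; P -> a | d | c P'; T -> c | a b P; E' -> E | d E'''; E'' -> P T | c; P' -> epsilon | P; E''' -> c | epsilon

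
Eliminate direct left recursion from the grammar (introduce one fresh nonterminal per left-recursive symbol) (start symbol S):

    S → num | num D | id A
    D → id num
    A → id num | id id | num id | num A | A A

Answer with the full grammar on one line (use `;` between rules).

S → num | num D | id A; D → id num; A → id num A' | id id A' | num id A' | num A A'; A' → A A' | ε

Directly left-recursive nonterminal: A.
For A: α = {A}, β = {id num, id id, num id, num A}. Rewrite as A → β A' and A' → α A' | ε.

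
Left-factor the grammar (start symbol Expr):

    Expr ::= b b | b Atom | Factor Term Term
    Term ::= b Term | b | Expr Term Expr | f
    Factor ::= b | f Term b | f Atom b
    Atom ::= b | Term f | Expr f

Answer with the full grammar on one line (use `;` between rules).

Expr ::= Factor Term Term | b Expr1; Term ::= Expr Term Expr | f | b Term1; Factor ::= b | f Factor1; Atom ::= b | Term f | Expr f; Expr1 ::= b | Atom; Term1 ::= Term | ε; Factor1 ::= Term b | Atom b

Expr has alternatives sharing prefix 'b': factor to Expr → b Expr1 with Expr1 → b | Atom.
Term has alternatives sharing prefix 'b': factor to Term → b Term1 with Term1 → Term | ε.
Factor has alternatives sharing prefix 'f': factor to Factor → f Factor1 with Factor1 → Term b | Atom b.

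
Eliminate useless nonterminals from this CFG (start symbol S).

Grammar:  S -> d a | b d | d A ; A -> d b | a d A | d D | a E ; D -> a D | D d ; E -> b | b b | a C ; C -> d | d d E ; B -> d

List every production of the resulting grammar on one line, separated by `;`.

S -> d a | b d | d A; A -> d b | a d A | a E; E -> b | b b | a C; C -> d | d d E

Generating nonterminals: {A, B, C, E, S}.
Reachable from S after that: {A, C, E, S}.
Removed useless symbols: {B, D} and every production mentioning them.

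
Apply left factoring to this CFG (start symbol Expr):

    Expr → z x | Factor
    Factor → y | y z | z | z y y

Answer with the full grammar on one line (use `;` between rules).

Expr → z x | Factor; Factor → y Factor1 | z Factor2; Factor1 → ε | z; Factor2 → ε | y y

Factor has alternatives sharing prefix 'y': factor to Factor → y Factor1 with Factor1 → ε | z.
Factor has alternatives sharing prefix 'z': factor to Factor → z Factor2 with Factor2 → ε | y y.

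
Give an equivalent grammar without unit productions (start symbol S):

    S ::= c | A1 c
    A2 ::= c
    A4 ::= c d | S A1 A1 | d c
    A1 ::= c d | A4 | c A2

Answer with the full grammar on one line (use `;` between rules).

S ::= c | A1 c; A2 ::= c; A4 ::= c d | S A1 A1 | d c; A1 ::= c d | S A1 A1 | d c | c A2

Unit pairs: A1 ⇒* {A4}.
Replace each nonterminal's rules with the union of the non-unit rules of every nonterminal it unit-derives.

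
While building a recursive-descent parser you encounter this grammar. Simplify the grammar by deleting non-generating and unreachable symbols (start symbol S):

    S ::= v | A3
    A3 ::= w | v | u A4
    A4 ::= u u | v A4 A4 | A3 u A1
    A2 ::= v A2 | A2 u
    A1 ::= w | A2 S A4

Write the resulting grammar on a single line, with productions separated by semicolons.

Generating nonterminals: {A1, A3, A4, S}.
Reachable from S after that: {A1, A3, A4, S}.
Removed useless symbols: {A2} and every production mentioning them.

S ::= v | A3; A3 ::= w | v | u A4; A4 ::= u u | v A4 A4 | A3 u A1; A1 ::= w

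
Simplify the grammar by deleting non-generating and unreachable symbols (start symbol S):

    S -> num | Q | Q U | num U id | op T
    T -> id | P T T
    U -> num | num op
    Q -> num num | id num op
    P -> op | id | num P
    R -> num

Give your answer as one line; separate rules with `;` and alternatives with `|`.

Generating nonterminals: {P, Q, R, S, T, U}.
Reachable from S after that: {P, Q, S, T, U}.
Removed useless symbols: {R} and every production mentioning them.

S -> num | Q | Q U | num U id | op T; T -> id | P T T; U -> num | num op; Q -> num num | id num op; P -> op | id | num P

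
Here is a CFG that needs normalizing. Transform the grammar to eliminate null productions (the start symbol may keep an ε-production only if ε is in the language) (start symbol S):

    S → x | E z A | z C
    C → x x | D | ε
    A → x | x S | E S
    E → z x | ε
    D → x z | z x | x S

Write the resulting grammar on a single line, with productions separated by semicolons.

S → x | E z A | z A | z C | z; C → x x | D; A → x | x S | E S | S; E → z x; D → x z | z x | x S

The nullable symbols are {C, E}.
ε ∉ L(G), so no ε-production is kept.
Expand every rule over subsets of its nullable positions: S → E z A gives E z A | z A. S → z C gives z C | z. A → E S gives E S | S.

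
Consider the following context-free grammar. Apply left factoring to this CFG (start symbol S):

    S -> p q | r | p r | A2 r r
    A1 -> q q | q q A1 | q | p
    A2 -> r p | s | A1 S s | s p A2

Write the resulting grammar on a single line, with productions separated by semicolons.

S -> r | A2 r r | p S'; A1 -> p | q A1'; A2 -> r p | A1 S s | s A2'; S' -> q | r; A1' -> ε | q A1''; A2' -> ε | p A2; A1'' -> ε | A1

S has alternatives sharing prefix 'p': factor to S → p S' with S' → q | r.
A1 has alternatives sharing prefix 'q': factor to A1 → q A1' with A1' → q | q A1 | ε.
A2 has alternatives sharing prefix 's': factor to A2 → s A2' with A2' → ε | p A2.
A1' has alternatives sharing prefix 'q': factor to A1' → q A1'' with A1'' → ε | A1.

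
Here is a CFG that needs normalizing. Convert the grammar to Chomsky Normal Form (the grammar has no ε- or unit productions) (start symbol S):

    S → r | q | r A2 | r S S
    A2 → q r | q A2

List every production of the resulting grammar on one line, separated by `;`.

Introduce a nonterminal for each terminal appearing in a rule of length ≥ 2: X1 → r, X2 → q.
Binarize each right-hand side of length ≥ 3 by chaining fresh nonterminals (Y1, Y2, …): affected rules were S → X1 S S.

S → r | q | X1 A2 | X1 Y1; A2 → X2 X1 | X2 A2; X1 → r; X2 → q; Y1 → S S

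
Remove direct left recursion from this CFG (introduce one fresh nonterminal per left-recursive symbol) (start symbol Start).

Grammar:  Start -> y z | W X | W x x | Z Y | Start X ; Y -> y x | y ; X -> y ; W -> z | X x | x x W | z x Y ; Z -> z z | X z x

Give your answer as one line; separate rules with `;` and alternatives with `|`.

Start -> y z Start1 | W X Start1 | W x x Start1 | Z Y Start1; Y -> y x | y; X -> y; W -> z | X x | x x W | z x Y; Z -> z z | X z x; Start1 -> X Start1 | ε

Directly left-recursive nonterminal: Start.
For Start: α = {X}, β = {y z, W X, W x x, Z Y}. Rewrite as Start → β Start1 and Start1 → α Start1 | ε.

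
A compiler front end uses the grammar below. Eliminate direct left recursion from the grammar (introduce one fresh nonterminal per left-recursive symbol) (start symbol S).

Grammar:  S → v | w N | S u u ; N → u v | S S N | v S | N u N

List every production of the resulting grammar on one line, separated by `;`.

Left recursion appears on S, N.
For S: α = {u u}, β = {v, w N}. Rewrite as S → β S' and S' → α S' | ε.
For N: α = {u N}, β = {u v, S S N, v S}. Rewrite as N → β N' and N' → α N' | ε.

S → v S' | w N S'; N → u v N' | S S N N' | v S N'; S' → u u S' | ε; N' → u N N' | ε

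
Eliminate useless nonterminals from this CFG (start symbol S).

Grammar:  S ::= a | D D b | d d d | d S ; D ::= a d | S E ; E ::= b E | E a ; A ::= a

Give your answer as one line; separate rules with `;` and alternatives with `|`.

S ::= a | D D b | d d d | d S; D ::= a d

Generating nonterminals: {A, D, S}.
Reachable from S after that: {D, S}.
Removed useless symbols: {A, E} and every production mentioning them.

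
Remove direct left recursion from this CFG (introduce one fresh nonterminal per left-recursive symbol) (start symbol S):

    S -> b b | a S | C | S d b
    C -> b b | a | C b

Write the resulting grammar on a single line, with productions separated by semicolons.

S -> b b S' | a S S' | C S'; C -> b b C' | a C'; S' -> d b S' | ε; C' -> b C' | ε

S, C are directly left-recursive.
For S: α = {d b}, β = {b b, a S, C}. Rewrite as S → β S' and S' → α S' | ε.
For C: α = {b}, β = {b b, a}. Rewrite as C → β C' and C' → α C' | ε.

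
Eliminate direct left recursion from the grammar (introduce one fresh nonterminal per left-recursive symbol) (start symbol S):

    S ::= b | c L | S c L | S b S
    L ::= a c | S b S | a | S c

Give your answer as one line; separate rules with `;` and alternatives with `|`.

S ::= b S' | c L S'; L ::= a c | S b S | a | S c; S' ::= c L S' | b S S' | ε

Left recursion appears on S.
For S: α = {c L, b S}, β = {b, c L}. Rewrite as S → β S' and S' → α S' | ε.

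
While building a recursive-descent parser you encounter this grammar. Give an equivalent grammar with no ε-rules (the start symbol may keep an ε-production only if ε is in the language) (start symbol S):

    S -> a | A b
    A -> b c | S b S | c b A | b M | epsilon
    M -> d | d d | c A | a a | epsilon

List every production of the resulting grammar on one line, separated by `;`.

Nullable set = {A, M}.
ε ∉ L(G), so no ε-production is kept.
Expand every rule over subsets of its nullable positions: S → A b gives A b | b. A → c b A gives c b A | c b. A → b M gives b M | b. M → c A gives c A | c.

S -> a | A b | b; A -> b c | S b S | c b A | c b | b M | b; M -> d | d d | c A | c | a a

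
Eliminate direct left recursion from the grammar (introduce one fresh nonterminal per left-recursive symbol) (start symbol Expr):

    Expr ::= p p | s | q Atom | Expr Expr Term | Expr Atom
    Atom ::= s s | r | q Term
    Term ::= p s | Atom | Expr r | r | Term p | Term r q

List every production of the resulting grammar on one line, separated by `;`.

Expr ::= p p Expr1 | s Expr1 | q Atom Expr1; Atom ::= s s | r | q Term; Term ::= p s Term1 | Atom Term1 | Expr r Term1 | r Term1; Expr1 ::= Expr Term Expr1 | Atom Expr1 | ε; Term1 ::= p Term1 | r q Term1 | ε

Directly left-recursive nonterminals: Expr, Term.
For Expr: α = {Expr Term, Atom}, β = {p p, s, q Atom}. Rewrite as Expr → β Expr1 and Expr1 → α Expr1 | ε.
For Term: α = {p, r q}, β = {p s, Atom, Expr r, r}. Rewrite as Term → β Term1 and Term1 → α Term1 | ε.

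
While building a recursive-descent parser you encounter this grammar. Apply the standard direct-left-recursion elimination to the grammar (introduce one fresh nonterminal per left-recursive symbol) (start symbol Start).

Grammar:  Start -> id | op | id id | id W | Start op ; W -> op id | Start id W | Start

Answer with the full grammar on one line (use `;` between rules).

Start -> id Start1 | op Start1 | id id Start1 | id W Start1; W -> op id | Start id W | Start; Start1 -> op Start1 | eps

Start is directly left-recursive.
For Start: α = {op}, β = {id, op, id id, id W}. Rewrite as Start → β Start1 and Start1 → α Start1 | ε.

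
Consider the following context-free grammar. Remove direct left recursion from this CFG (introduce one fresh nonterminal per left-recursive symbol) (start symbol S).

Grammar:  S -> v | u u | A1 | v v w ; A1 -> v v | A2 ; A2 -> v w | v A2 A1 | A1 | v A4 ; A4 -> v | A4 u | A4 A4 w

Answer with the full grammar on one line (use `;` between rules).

Left recursion appears on A4.
For A4: α = {u, A4 w}, β = {v}. Rewrite as A4 → β A4' and A4' → α A4' | ε.

S -> v | u u | A1 | v v w; A1 -> v v | A2; A2 -> v w | v A2 A1 | A1 | v A4; A4 -> v A4'; A4' -> u A4' | A4 w A4' | eps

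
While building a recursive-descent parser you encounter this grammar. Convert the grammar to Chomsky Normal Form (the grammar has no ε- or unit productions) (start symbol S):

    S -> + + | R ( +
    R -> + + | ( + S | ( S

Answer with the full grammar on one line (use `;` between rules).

S -> X1 X1 | R Y1; R -> X1 X1 | X2 Y2 | X2 S; X1 -> +; X2 -> (; Y1 -> X2 X1; Y2 -> X1 S

Introduce a nonterminal for each terminal appearing in a rule of length ≥ 2: X1 → +, X2 → (.
Binarize each right-hand side of length ≥ 3 by chaining fresh nonterminals (Y1, Y2, …): affected rules were S → R X2 X1; R → X2 X1 S.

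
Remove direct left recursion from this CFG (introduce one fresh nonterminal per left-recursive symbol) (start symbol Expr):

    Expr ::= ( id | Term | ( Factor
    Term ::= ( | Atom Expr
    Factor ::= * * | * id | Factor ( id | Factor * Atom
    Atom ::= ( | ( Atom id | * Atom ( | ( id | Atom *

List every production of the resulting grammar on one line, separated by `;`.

Left recursion appears on Factor, Atom.
For Factor: α = {( id, * Atom}, β = {* *, * id}. Rewrite as Factor → β Factor1 and Factor1 → α Factor1 | ε.
For Atom: α = {*}, β = {(, ( Atom id, * Atom (, ( id}. Rewrite as Atom → β Atom1 and Atom1 → α Atom1 | ε.

Expr ::= ( id | Term | ( Factor; Term ::= ( | Atom Expr; Factor ::= * * Factor1 | * id Factor1; Atom ::= ( Atom1 | ( Atom id Atom1 | * Atom ( Atom1 | ( id Atom1; Factor1 ::= ( id Factor1 | * Atom Factor1 | ε; Atom1 ::= * Atom1 | ε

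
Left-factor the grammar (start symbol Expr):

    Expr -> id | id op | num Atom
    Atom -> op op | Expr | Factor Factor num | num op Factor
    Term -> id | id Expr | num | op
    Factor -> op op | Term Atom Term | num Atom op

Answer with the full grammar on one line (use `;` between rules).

Expr -> num Atom | id Expr1; Atom -> op op | Expr | Factor Factor num | num op Factor; Term -> num | op | id Term1; Factor -> op op | Term Atom Term | num Atom op; Expr1 -> ε | op; Term1 -> ε | Expr

Expr has alternatives sharing prefix 'id': factor to Expr → id Expr1 with Expr1 → ε | op.
Term has alternatives sharing prefix 'id': factor to Term → id Term1 with Term1 → ε | Expr.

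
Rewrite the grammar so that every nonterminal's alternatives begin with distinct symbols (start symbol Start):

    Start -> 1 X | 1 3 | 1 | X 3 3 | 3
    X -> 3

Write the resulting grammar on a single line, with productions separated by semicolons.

Start -> X 3 3 | 3 | 1 Start1; X -> 3; Start1 -> X | 3 | ε

Start has alternatives sharing prefix '1': factor to Start → 1 Start1 with Start1 → X | 3 | ε.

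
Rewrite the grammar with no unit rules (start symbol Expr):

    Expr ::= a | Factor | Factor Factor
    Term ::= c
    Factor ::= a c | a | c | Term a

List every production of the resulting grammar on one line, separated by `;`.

Expr ::= a c | a | c | Term a | Factor Factor; Term ::= c; Factor ::= a c | a | c | Term a

Unit pairs: Expr ⇒* {Factor}.
Replace each nonterminal's rules with the union of the non-unit rules of every nonterminal it unit-derives.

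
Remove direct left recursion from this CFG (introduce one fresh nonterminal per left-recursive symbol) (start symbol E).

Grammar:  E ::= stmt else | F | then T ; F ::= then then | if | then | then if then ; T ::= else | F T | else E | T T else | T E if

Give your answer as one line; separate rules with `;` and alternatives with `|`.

Left recursion appears on T.
For T: α = {T else, E if}, β = {else, F T, else E}. Rewrite as T → β T' and T' → α T' | ε.

E ::= stmt else | F | then T; F ::= then then | if | then | then if then; T ::= else T' | F T T' | else E T'; T' ::= T else T' | E if T' | ε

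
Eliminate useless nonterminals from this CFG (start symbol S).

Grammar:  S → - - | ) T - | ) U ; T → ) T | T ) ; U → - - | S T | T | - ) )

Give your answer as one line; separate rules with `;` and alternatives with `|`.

Generating nonterminals: {S, U}.
Reachable from S after that: {S, U}.
Removed useless symbols: {T} and every production mentioning them.

S → - - | ) U; U → - - | - ) )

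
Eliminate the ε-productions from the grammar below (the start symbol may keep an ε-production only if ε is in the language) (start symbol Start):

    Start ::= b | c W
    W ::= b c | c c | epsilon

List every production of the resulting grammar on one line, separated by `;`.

Start ::= b | c W | c; W ::= b c | c c

The nullable symbols are {W}.
ε ∉ L(G), so no ε-production is kept.
Add the nullable-subset variants: Start → c W gives c W | c.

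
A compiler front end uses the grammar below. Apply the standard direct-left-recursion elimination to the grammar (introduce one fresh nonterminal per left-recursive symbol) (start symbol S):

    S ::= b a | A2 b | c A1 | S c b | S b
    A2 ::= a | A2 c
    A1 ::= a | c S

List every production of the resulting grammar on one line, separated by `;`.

S ::= b a S' | A2 b S' | c A1 S'; A2 ::= a A2'; A1 ::= a | c S; S' ::= c b S' | b S' | epsilon; A2' ::= c A2' | epsilon

S, A2 are directly left-recursive.
For S: α = {c b, b}, β = {b a, A2 b, c A1}. Rewrite as S → β S' and S' → α S' | ε.
For A2: α = {c}, β = {a}. Rewrite as A2 → β A2' and A2' → α A2' | ε.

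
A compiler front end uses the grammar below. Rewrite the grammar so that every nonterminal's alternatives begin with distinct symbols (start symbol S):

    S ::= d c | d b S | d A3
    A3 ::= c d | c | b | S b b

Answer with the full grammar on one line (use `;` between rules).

S ::= d S'; A3 ::= b | S b b | c A3'; S' ::= c | b S | A3; A3' ::= d | ε

S has alternatives sharing prefix 'd': factor to S → d S' with S' → c | b S | A3.
A3 has alternatives sharing prefix 'c': factor to A3 → c A3' with A3' → d | ε.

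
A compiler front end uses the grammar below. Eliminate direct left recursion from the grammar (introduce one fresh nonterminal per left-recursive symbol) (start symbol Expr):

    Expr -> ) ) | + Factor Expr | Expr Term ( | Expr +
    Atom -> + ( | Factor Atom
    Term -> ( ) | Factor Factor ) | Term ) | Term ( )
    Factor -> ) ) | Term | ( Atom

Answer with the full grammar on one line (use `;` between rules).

Expr -> ) ) Expr1 | + Factor Expr Expr1; Atom -> + ( | Factor Atom; Term -> ( ) Term1 | Factor Factor ) Term1; Factor -> ) ) | Term | ( Atom; Expr1 -> Term ( Expr1 | + Expr1 | eps; Term1 -> ) Term1 | ( ) Term1 | eps

Expr, Term are directly left-recursive.
For Expr: α = {Term (, +}, β = {) ), + Factor Expr}. Rewrite as Expr → β Expr1 and Expr1 → α Expr1 | ε.
For Term: α = {), ( )}, β = {( ), Factor Factor )}. Rewrite as Term → β Term1 and Term1 → α Term1 | ε.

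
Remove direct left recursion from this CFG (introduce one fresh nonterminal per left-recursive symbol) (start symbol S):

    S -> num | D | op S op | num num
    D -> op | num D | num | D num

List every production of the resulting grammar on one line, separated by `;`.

Directly left-recursive nonterminal: D.
For D: α = {num}, β = {op, num D, num}. Rewrite as D → β D' and D' → α D' | ε.

S -> num | D | op S op | num num; D -> op D' | num D D' | num D'; D' -> num D' | ε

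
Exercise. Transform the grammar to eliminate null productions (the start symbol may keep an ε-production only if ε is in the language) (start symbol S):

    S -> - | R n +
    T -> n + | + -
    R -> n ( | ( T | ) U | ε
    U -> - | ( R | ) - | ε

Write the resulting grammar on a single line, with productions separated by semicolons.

The nullable symbols are {R, U}.
ε ∉ L(G), so no ε-production is kept.
Add the nullable-subset variants: S → R n + gives R n + | n +. R → ) U gives ) U | ). U → ( R gives ( R | (.

S -> - | R n + | n +; T -> n + | + -; R -> n ( | ( T | ) U | ); U -> - | ( R | ( | ) -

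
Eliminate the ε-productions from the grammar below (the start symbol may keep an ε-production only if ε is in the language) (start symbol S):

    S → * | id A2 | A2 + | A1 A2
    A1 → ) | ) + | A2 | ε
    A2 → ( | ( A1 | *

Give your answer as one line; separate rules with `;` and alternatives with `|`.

The nullable symbols are {A1}.
ε ∉ L(G), so no ε-production is kept.
For each production, add variants omitting each subset of nullable occurrences: S → A1 A2 gives A1 A2 | A2.

S → * | id A2 | A2 + | A1 A2 | A2; A1 → ) | ) + | A2; A2 → ( | ( A1 | *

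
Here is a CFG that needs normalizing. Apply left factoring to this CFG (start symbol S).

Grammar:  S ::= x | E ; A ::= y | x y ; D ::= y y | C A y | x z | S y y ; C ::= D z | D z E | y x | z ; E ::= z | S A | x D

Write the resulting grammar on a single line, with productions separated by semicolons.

S ::= x | E; A ::= y | x y; D ::= y y | C A y | x z | S y y; C ::= y x | z | D z C'; E ::= z | S A | x D; C' ::= ε | E

C has alternatives sharing prefix 'D z': factor to C → D z C' with C' → ε | E.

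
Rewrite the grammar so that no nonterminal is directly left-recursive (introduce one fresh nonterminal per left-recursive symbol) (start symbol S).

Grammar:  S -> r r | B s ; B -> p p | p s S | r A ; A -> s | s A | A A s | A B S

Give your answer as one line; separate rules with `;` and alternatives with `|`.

S -> r r | B s; B -> p p | p s S | r A; A -> s A' | s A A'; A' -> A s A' | B S A' | ε

Left recursion appears on A.
For A: α = {A s, B S}, β = {s, s A}. Rewrite as A → β A' and A' → α A' | ε.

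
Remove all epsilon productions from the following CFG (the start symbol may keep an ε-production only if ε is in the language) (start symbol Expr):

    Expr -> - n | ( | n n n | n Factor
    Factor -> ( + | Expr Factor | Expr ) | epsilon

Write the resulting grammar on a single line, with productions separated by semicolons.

Nullable nonterminals: {Factor}.
ε ∉ L(G), so no ε-production is kept.
Add the nullable-subset variants: Expr → n Factor gives n Factor | n. Factor → Expr Factor gives Expr Factor | Expr.

Expr -> - n | ( | n n n | n Factor | n; Factor -> ( + | Expr Factor | Expr | Expr )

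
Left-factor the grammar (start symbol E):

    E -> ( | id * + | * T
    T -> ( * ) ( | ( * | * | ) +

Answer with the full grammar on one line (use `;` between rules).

T has alternatives sharing prefix '( *': factor to T → ( * T' with T' → ) ( | ε.

E -> ( | id * + | * T; T -> * | ) + | ( * T'; T' -> ) ( | ε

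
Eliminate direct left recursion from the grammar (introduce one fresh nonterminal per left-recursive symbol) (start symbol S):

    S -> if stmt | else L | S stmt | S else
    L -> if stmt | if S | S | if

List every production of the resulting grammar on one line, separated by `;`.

S -> if stmt S' | else L S'; L -> if stmt | if S | S | if; S' -> stmt S' | else S' | ε

Directly left-recursive nonterminal: S.
For S: α = {stmt, else}, β = {if stmt, else L}. Rewrite as S → β S' and S' → α S' | ε.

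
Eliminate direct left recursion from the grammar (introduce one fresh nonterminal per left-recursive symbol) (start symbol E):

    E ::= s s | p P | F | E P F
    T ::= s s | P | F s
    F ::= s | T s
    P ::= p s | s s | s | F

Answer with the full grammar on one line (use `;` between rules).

Directly left-recursive nonterminal: E.
For E: α = {P F}, β = {s s, p P, F}. Rewrite as E → β E' and E' → α E' | ε.

E ::= s s E' | p P E' | F E'; T ::= s s | P | F s; F ::= s | T s; P ::= p s | s s | s | F; E' ::= P F E' | ε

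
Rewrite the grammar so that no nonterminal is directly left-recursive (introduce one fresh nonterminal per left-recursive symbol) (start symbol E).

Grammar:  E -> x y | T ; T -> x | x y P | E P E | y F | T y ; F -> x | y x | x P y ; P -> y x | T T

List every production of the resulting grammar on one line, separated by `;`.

E -> x y | T; T -> x T' | x y P T' | E P E T' | y F T'; F -> x | y x | x P y; P -> y x | T T; T' -> y T' | ε

T is directly left-recursive.
For T: α = {y}, β = {x, x y P, E P E, y F}. Rewrite as T → β T' and T' → α T' | ε.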